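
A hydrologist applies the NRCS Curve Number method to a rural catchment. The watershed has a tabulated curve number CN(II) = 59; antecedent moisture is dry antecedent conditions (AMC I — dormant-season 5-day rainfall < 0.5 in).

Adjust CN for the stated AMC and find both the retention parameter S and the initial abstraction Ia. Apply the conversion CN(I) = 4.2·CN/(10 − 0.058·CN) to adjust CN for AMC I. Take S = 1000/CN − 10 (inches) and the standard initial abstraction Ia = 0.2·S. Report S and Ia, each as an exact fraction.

S = 20500/1239 in ≈ 16.546 in; Ia = 4100/1239 in ≈ 3.309 in

Dry (AMC I): CN(I) = 4.2·59/(10 − 0.058·59) = (1239/5)/(3289/500) = 123900/3289 ≈ 37.671
Max retention: S = 1000/(123900/3289) − 10 = 20500/1239 in (≈ 16.546 in)
Ia = 0.2·(20500/1239) = 4100/1239 in ≈ 3.309 in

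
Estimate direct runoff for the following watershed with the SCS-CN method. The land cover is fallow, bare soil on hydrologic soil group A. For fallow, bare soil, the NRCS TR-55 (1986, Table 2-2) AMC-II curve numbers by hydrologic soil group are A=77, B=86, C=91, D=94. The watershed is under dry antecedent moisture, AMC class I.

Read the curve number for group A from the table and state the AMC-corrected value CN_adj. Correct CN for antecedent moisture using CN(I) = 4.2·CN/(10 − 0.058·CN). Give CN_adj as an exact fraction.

CN_adj = 161700/2767 ≈ 58.439

NRCS table: fallow, bare soil, soil group A → CN(II) = 77
Dry (AMC I): CN(I) = 4.2·77/(10 − 0.058·77) = (1617/5)/(2767/500) = 161700/2767 ≈ 58.439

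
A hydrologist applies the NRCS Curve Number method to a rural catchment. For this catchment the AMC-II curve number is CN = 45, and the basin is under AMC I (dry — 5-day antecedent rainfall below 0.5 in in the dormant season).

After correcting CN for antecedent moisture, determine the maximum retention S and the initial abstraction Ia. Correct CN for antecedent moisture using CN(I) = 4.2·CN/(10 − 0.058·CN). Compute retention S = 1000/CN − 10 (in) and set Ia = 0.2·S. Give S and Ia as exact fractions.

S = 5500/189 in ≈ 29.101 in; Ia = 1100/189 in ≈ 5.820 in

CN(I) from CN(II)=45: (4.2·45)/(10 − 0.058·45) = 18900/739 ≈ 25.575
Retention S: 1000/CN − 10 with CN=25.575 → S = 5500/189 ≈ 29.101 in
Ia = 0.2S: 0.2·29.101 = 5.820 in (exactly 1100/189)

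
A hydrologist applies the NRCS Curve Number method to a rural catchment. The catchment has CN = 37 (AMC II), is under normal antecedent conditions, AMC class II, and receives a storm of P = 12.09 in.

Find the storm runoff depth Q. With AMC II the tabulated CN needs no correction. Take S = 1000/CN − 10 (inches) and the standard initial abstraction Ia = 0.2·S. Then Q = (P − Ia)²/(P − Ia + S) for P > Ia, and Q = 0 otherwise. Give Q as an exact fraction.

Average conditions: CN = 37 (no AMC adjustment).
S = 1000/37 − 10 = 630/37 in ≈ 17.027 in
Ia = 0.2·(630/37) = 126/37 in ≈ 3.405 in
P − Ia = 12.090 − 3.405 = 32133/3700 ≈ 8.685 in (> 0, runoff occurs)
Q = (32133/3700)²/((32133/3700) + 630/37) = (1032529689/13690000)/(95133/3700) = 344176563/117330700 in ≈ 2.933 in

Q = 344176563/117330700 in ≈ 2.933 in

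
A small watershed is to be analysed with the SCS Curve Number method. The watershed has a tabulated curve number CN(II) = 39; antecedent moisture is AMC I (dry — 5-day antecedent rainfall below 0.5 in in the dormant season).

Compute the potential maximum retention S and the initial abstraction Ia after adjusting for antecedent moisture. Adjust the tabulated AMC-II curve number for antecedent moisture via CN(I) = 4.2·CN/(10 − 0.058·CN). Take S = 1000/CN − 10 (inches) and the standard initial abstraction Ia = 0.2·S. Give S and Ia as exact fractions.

Adjust CN=39 to AMC I: 4.2·39/(10 − 0.058·39) → (819/5) ÷ (3869/500) = 81900/3869 ≈ 21.168
S = 1000/(81900/3869) − 10 = 30500/819 in ≈ 37.241 in
Ia = 0.2S: 0.2·37.241 = 7.448 in (exactly 6100/819)

S = 30500/819 in ≈ 37.241 in; Ia = 6100/819 in ≈ 7.448 in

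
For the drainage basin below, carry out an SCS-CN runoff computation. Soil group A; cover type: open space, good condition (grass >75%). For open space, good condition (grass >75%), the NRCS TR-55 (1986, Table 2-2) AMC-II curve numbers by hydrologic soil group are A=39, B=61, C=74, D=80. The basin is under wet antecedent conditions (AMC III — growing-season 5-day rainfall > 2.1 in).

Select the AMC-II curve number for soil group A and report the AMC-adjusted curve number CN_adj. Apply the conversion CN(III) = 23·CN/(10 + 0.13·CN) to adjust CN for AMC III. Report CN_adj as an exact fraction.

NRCS table: open space, good condition (grass >75%), soil group A → CN(II) = 39
Wet (AMC III): CN(III) = 23·39/(10 + 0.13·39) = 897/(1507/100) = 89700/1507 ≈ 59.522

CN_adj = 89700/1507 ≈ 59.522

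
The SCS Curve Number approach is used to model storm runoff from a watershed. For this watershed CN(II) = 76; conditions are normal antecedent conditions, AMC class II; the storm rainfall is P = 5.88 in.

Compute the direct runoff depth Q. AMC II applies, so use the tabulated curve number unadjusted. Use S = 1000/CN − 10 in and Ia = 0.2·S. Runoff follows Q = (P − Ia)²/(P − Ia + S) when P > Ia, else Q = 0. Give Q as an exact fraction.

Average conditions: CN = 76 (no AMC adjustment).
Max retention: S = 1000/76 − 10 = 60/19 in (≈ 3.158 in)
Ia = 0.2·(60/19) = 12/19 in ≈ 0.632 in
Since P=5.880 > Ia=0.632: effective rainfall P−Ia = 2493/475 in
Q = (2493/475)²/((2493/475) + 60/19) = (6215049/225625)/(3993/475) = 2071683/632225 in ≈ 3.277 in

Q = 2071683/632225 in ≈ 3.277 in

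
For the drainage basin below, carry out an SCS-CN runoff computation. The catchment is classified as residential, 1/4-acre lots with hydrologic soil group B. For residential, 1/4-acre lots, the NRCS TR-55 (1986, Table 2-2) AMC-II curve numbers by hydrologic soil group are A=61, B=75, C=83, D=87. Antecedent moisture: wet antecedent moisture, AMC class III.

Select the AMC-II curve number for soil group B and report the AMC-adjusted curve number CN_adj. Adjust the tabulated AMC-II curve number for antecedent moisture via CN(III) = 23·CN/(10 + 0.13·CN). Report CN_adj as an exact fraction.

CN_adj = 6900/79 ≈ 87.342

NRCS table: residential, 1/4-acre lots, soil group B → CN(II) = 75
Adjust CN=75 to AMC III: 23·75/(10 + 0.13·75) → 1725 ÷ (79/4) = 6900/79 ≈ 87.342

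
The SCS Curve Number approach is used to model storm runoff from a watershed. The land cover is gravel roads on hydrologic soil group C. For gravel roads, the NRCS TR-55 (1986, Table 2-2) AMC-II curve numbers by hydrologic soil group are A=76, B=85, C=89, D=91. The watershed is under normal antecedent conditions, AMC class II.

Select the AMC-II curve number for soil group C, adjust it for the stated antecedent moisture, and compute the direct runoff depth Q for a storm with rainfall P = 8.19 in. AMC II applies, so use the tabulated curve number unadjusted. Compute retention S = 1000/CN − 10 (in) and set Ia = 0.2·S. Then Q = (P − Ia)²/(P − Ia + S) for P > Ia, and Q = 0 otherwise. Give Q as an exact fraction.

Q = 4997217481/727049900 in ≈ 6.873 in

NRCS table: gravel roads, soil group C → CN(II) = 89
AMC II — tabulated CN = 89 applies directly.
S = 1000/89 − 10 = 110/89 in ≈ 1.236 in
Ia = 0.2·(110/89) = 22/89 in ≈ 0.247 in
P − Ia = 8.190 − 0.247 = 70691/8900 ≈ 7.943 in (> 0, runoff occurs)
Q = (70691/8900)²/((70691/8900) + 110/89) = (4997217481/79210000)/(81691/8900) = 4997217481/727049900 in ≈ 6.873 in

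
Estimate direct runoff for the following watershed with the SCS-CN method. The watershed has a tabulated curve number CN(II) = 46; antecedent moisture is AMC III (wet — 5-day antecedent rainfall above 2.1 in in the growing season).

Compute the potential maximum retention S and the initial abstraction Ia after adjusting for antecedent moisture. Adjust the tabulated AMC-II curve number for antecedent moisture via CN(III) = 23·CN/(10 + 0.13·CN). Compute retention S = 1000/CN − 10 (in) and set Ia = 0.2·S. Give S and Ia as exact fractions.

Adjust CN=46 to AMC III: 23·46/(10 + 0.13·46) → 1058 ÷ (799/50) = 52900/799 ≈ 66.208
Max retention: S = 1000/(52900/799) − 10 = 2700/529 in (≈ 5.104 in)
Ia = 0.2·(2700/529) = 540/529 in ≈ 1.021 in

S = 2700/529 in ≈ 5.104 in; Ia = 540/529 in ≈ 1.021 in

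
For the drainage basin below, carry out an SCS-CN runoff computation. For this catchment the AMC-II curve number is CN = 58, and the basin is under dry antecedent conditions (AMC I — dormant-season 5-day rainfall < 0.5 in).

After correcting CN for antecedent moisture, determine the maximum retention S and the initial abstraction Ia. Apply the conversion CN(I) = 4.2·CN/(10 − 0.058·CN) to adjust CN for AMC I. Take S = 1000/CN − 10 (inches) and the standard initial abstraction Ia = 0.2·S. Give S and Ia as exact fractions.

Dry (AMC I): CN(I) = 4.2·58/(10 − 0.058·58) = (1218/5)/(1659/250) = 2900/79 ≈ 36.709
Max retention: S = 1000/(2900/79) − 10 = 500/29 in (≈ 17.241 in)
Initial abstraction Ia = S/5 = (500/29)/5 = 100/29 ≈ 3.448 in

S = 500/29 in ≈ 17.241 in; Ia = 100/29 in ≈ 3.448 in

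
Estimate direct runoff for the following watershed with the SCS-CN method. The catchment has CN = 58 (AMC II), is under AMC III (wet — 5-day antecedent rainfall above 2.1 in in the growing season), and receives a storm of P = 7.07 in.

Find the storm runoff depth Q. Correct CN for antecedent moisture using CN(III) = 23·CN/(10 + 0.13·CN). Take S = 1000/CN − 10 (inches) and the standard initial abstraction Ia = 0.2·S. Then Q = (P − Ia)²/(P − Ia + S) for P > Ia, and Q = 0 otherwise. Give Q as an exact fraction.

Q = 26361360823/6094178900 in ≈ 4.326 in

Wet (AMC III): CN(III) = 23·58/(10 + 0.13·58) = 1334/(877/50) = 66700/877 ≈ 76.055
S = 1000/(66700/877) − 10 = 2100/667 in ≈ 3.148 in
Ia = 0.2S: 0.2·3.148 = 0.630 in (exactly 420/667)
Since P=7.070 > Ia=0.630: effective rainfall P−Ia = 429569/66700 in
Q: (429569/66700)² ÷ (639569/66700) = 26361360823/6094178900 in (≈ 4.326 in)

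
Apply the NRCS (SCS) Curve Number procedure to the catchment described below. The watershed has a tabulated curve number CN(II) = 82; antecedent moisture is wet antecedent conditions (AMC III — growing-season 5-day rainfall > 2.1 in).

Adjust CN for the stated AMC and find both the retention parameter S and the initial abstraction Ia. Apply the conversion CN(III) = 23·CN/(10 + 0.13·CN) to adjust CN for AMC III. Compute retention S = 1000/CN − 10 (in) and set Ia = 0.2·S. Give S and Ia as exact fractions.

CN(III) from CN(II)=82: (23·82)/(10 + 0.13·82) = 94300/1033 ≈ 91.288
S = 1000/(94300/1033) − 10 = 900/943 in ≈ 0.954 in
Ia = 0.2·(900/943) = 180/943 in ≈ 0.191 in

S = 900/943 in ≈ 0.954 in; Ia = 180/943 in ≈ 0.191 in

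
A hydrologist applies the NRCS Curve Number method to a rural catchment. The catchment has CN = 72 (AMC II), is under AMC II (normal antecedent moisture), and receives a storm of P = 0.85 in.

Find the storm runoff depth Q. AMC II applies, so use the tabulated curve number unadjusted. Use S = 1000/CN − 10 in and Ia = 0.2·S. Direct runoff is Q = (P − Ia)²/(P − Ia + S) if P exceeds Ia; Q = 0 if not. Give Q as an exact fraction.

Q = 169/128340 in ≈ 0.001 in

Average conditions: CN = 72 (no AMC adjustment).
S = 1000/72 − 10 = 35/9 in ≈ 3.889 in
Ia = 0.2S: 0.2·3.889 = 0.778 in (exactly 7/9)
Since P=0.850 > Ia=0.778: effective rainfall P−Ia = 13/180 in
Runoff Q = (P−Ia)²/(P−Ia+S) = (0.072)²/(0.072+3.889) = 169/128340 ≈ 0.001 in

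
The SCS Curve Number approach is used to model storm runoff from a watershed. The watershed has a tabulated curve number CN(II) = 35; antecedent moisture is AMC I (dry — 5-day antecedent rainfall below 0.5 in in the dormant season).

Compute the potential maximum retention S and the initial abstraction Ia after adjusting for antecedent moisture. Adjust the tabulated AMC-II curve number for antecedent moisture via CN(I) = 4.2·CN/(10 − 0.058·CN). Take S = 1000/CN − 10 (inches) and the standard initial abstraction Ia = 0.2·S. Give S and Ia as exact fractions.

Adjust CN=35 to AMC I: 4.2·35/(10 − 0.058·35) → 147 ÷ (797/100) = 14700/797 ≈ 18.444
Max retention: S = 1000/(14700/797) − 10 = 6500/147 in (≈ 44.218 in)
Ia = 0.2·(6500/147) = 1300/147 in ≈ 8.844 in

S = 6500/147 in ≈ 44.218 in; Ia = 1300/147 in ≈ 8.844 in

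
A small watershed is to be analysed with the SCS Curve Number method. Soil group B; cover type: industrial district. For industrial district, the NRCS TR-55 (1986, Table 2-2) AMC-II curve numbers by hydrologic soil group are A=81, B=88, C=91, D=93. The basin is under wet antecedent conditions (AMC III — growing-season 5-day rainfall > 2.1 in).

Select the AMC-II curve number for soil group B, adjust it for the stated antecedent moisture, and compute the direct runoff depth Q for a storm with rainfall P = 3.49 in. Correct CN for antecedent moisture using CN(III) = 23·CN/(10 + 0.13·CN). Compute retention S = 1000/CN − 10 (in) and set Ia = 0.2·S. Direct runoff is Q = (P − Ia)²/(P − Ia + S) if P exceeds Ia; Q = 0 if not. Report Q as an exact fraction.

Q = 7275578209/2537514100 in ≈ 2.867 in

NRCS table: industrial district, soil group B → CN(II) = 88
CN(III) from CN(II)=88: (23·88)/(10 + 0.13·88) = 6325/67 ≈ 94.403
Max retention: S = 1000/(6325/67) − 10 = 150/253 in (≈ 0.593 in)
Ia = 0.2S: 0.2·0.593 = 0.119 in (exactly 30/253)
Excess rainfall: 3.490 − 0.119 = 3.371 in; P > Ia so Q > 0
Q = (85297/25300)²/((85297/25300) + 150/253) = (7275578209/640090000)/(100297/25300) = 7275578209/2537514100 in ≈ 2.867 in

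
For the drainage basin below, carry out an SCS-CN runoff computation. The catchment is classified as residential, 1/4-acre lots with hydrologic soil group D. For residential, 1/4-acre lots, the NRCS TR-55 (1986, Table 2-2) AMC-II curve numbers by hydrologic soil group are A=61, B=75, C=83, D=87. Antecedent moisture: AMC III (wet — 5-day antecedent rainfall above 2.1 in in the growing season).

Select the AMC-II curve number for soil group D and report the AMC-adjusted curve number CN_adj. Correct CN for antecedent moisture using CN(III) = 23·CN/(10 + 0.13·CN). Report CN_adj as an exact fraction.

CN_adj = 200100/2131 ≈ 93.900

NRCS table: residential, 1/4-acre lots, soil group D → CN(II) = 87
Adjust CN=87 to AMC III: 23·87/(10 + 0.13·87) → 2001 ÷ (2131/100) = 200100/2131 ≈ 93.900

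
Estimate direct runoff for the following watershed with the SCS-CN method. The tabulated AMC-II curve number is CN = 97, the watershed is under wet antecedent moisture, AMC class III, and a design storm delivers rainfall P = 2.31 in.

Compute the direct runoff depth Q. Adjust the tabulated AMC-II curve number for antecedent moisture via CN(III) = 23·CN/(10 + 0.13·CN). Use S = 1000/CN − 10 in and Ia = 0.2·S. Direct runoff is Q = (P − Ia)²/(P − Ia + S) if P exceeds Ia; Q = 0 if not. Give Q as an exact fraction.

CN(III) from CN(II)=97: (23·97)/(10 + 0.13·97) = 223100/2261 ≈ 98.673
S = 1000/(223100/2261) − 10 = 300/2231 in ≈ 0.134 in
Initial abstraction Ia = S/5 = (300/2231)/5 = 60/2231 ≈ 0.027 in
Since P=2.310 > Ia=0.027: effective rainfall P−Ia = 509361/223100 in
Q: (509361/223100)² ÷ (539361/223100) = 28827625369/13370159900 in (≈ 2.156 in)

Q = 28827625369/13370159900 in ≈ 2.156 in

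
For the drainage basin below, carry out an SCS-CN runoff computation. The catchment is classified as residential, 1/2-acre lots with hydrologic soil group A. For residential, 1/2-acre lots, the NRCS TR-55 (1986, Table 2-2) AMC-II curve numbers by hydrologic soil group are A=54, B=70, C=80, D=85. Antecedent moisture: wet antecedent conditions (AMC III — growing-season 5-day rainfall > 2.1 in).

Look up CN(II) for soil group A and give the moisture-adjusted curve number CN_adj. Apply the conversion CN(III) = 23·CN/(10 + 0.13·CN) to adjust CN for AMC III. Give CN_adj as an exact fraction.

CN_adj = 2700/37 ≈ 72.973

NRCS table: residential, 1/2-acre lots, soil group A → CN(II) = 54
Wet (AMC III): CN(III) = 23·54/(10 + 0.13·54) = 1242/(851/50) = 2700/37 ≈ 72.973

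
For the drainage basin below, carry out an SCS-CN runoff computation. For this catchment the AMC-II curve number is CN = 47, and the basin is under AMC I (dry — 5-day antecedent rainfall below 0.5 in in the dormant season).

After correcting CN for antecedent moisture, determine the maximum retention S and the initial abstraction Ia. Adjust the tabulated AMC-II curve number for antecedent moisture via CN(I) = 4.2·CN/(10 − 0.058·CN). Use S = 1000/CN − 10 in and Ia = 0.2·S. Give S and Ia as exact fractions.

Adjust CN=47 to AMC I: 4.2·47/(10 − 0.058·47) → (987/5) ÷ (3637/500) = 98700/3637 ≈ 27.138
Max retention: S = 1000/(98700/3637) − 10 = 26500/987 in (≈ 26.849 in)
Ia = 0.2S: 0.2·26.849 = 5.370 in (exactly 5300/987)

S = 26500/987 in ≈ 26.849 in; Ia = 5300/987 in ≈ 5.370 in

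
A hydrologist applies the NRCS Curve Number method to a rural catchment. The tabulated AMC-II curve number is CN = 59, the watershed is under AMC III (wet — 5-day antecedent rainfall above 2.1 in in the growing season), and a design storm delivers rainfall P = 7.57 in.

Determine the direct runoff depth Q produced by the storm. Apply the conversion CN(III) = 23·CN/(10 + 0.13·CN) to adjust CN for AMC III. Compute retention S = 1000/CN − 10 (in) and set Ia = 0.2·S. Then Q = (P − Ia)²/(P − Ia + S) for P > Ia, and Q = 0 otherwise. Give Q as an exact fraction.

Adjust CN=59 to AMC III: 23·59/(10 + 0.13·59) → 1357 ÷ (1767/100) = 135700/1767 ≈ 76.797
Max retention: S = 1000/(135700/1767) − 10 = 4100/1357 in (≈ 3.021 in)
Initial abstraction Ia = S/5 = (4100/1357)/5 = 820/1357 ≈ 0.604 in
Since P=7.570 > Ia=0.604: effective rainfall P−Ia = 945249/135700 in
Q = (945249/135700)²/((945249/135700) + 4100/1357) = (893495672001/18414490000)/(1355249/135700) = 893495672001/183907289300 in ≈ 4.858 in

Q = 893495672001/183907289300 in ≈ 4.858 in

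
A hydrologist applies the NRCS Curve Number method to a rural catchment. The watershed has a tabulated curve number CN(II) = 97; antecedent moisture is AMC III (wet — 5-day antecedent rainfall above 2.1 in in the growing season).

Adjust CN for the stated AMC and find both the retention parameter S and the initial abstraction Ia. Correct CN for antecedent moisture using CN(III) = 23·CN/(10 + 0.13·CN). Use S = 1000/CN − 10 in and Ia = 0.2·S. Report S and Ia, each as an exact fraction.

Adjust CN=97 to AMC III: 23·97/(10 + 0.13·97) → 2231 ÷ (2261/100) = 223100/2261 ≈ 98.673
S = 1000/(223100/2261) − 10 = 300/2231 in ≈ 0.134 in
Ia = 0.2·(300/2231) = 60/2231 in ≈ 0.027 in

S = 300/2231 in ≈ 0.134 in; Ia = 60/2231 in ≈ 0.027 in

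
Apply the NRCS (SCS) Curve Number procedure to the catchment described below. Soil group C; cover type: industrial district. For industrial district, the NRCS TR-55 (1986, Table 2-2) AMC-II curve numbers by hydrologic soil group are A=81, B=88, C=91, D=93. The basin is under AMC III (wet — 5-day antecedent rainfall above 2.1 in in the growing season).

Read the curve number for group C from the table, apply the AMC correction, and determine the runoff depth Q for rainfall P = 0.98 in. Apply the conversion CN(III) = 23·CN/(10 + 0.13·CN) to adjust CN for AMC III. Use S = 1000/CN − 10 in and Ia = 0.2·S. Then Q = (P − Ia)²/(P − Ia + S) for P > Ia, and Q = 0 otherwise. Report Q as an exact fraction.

NRCS table: industrial district, soil group C → CN(II) = 91
Adjust CN=91 to AMC III: 23·91/(10 + 0.13·91) → 2093 ÷ (2183/100) = 209300/2183 ≈ 95.877
Retention S: 1000/CN − 10 with CN=95.877 → S = 900/2093 ≈ 0.430 in
Ia = 0.2S: 0.2·0.430 = 0.086 in (exactly 180/2093)
Since P=0.980 > Ia=0.086: effective rainfall P−Ia = 93557/104650 in
Q: (93557/104650)² ÷ (138557/104650) = 8752912249/14499990050 in (≈ 0.604 in)

Q = 8752912249/14499990050 in ≈ 0.604 in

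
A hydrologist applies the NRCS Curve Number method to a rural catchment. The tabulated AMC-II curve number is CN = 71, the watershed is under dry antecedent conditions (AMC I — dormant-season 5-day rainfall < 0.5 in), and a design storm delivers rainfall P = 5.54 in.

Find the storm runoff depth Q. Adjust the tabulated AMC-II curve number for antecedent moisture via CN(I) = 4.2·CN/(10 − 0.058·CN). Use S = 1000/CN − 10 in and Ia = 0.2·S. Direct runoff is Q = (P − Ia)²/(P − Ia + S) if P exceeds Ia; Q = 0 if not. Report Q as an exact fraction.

Q = 71827752049/74028671850 in ≈ 0.970 in

Dry (AMC I): CN(I) = 4.2·71/(10 − 0.058·71) = (1491/5)/(2941/500) = 149100/2941 ≈ 50.697
S = 1000/(149100/2941) − 10 = 14500/1491 in ≈ 9.725 in
Ia = 0.2S: 0.2·9.725 = 1.945 in (exactly 2900/1491)
P − Ia = 5.540 − 1.945 = 268007/74550 ≈ 3.595 in (> 0, runoff occurs)
Q: (268007/74550)² ÷ (993007/74550) = 71827752049/74028671850 in (≈ 0.970 in)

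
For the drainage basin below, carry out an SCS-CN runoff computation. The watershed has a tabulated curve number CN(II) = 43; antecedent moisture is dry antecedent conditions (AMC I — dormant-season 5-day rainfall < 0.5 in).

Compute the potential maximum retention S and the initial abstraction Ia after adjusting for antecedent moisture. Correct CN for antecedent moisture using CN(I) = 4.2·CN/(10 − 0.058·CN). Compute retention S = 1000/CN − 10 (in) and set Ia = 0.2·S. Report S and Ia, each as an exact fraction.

Dry (AMC I): CN(I) = 4.2·43/(10 − 0.058·43) = (903/5)/(3753/500) = 30100/1251 ≈ 24.061
S = 1000/(30100/1251) − 10 = 9500/301 in ≈ 31.561 in
Ia = 0.2·(9500/301) = 1900/301 in ≈ 6.312 in

S = 9500/301 in ≈ 31.561 in; Ia = 1900/301 in ≈ 6.312 in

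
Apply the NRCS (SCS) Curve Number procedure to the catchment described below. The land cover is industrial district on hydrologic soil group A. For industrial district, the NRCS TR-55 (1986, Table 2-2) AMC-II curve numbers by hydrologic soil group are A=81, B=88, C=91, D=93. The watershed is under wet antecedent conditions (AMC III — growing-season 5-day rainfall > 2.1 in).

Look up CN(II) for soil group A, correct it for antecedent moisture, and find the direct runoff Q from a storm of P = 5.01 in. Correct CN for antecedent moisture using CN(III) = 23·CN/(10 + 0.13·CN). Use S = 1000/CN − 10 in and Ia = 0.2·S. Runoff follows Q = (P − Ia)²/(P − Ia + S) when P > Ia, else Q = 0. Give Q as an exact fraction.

Q = 801674901769/202203126900 in ≈ 3.965 in

NRCS table: industrial district, soil group A → CN(II) = 81
CN(III) from CN(II)=81: (23·81)/(10 + 0.13·81) = 186300/2053 ≈ 90.745
Max retention: S = 1000/(186300/2053) − 10 = 1900/1863 in (≈ 1.020 in)
Ia = 0.2·(1900/1863) = 380/1863 in ≈ 0.204 in
P − Ia = 5.010 − 0.204 = 895363/186300 ≈ 4.806 in (> 0, runoff occurs)
Q = (895363/186300)²/((895363/186300) + 1900/1863) = (801674901769/34707690000)/(1085363/186300) = 801674901769/202203126900 in ≈ 3.965 in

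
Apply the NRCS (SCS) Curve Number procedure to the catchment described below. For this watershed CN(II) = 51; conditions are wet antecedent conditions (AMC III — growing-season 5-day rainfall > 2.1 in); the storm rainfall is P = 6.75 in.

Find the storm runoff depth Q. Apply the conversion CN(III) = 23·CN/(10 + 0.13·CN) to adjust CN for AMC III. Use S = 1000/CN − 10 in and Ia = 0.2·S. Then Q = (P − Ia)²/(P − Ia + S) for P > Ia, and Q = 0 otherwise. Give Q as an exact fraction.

Q = 770118001/222170892 in ≈ 3.466 in

Wet (AMC III): CN(III) = 23·51/(10 + 0.13·51) = 1173/(1663/100) = 117300/1663 ≈ 70.535
Max retention: S = 1000/(117300/1663) − 10 = 4900/1173 in (≈ 4.177 in)
Initial abstraction Ia = S/5 = (4900/1173)/5 = 980/1173 ≈ 0.835 in
P − Ia = 6.750 − 0.835 = 27751/4692 ≈ 5.915 in (> 0, runoff occurs)
Q: (27751/4692)² ÷ (47351/4692) = 770118001/222170892 in (≈ 3.466 in)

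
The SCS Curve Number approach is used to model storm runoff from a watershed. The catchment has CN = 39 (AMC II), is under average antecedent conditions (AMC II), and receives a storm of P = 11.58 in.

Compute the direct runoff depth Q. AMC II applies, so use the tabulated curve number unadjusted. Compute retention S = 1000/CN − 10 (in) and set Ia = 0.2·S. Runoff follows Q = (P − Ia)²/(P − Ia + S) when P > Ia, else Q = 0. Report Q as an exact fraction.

Average conditions: CN = 39 (no AMC adjustment).
Retention S: 1000/CN − 10 with CN=39.000 → S = 610/39 ≈ 15.641 in
Initial abstraction Ia = S/5 = (610/39)/5 = 122/39 ≈ 3.128 in
P − Ia = 11.580 − 3.128 = 16481/1950 ≈ 8.452 in (> 0, runoff occurs)
Runoff Q = (P−Ia)²/(P−Ia+S) = (8.452)²/(8.452+15.641) = 271623361/91612950 ≈ 2.965 in

Q = 271623361/91612950 in ≈ 2.965 in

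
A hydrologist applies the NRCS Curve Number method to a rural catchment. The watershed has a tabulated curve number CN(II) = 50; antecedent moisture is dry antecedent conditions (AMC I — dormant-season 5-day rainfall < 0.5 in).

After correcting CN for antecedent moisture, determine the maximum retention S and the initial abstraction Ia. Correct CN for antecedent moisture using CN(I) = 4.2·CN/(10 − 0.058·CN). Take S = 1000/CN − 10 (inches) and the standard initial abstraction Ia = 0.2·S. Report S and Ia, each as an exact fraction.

CN(I) from CN(II)=50: (4.2·50)/(10 − 0.058·50) = 2100/71 ≈ 29.577
S = 1000/(2100/71) − 10 = 500/21 in ≈ 23.810 in
Ia = 0.2S: 0.2·23.810 = 4.762 in (exactly 100/21)

S = 500/21 in ≈ 23.810 in; Ia = 100/21 in ≈ 4.762 in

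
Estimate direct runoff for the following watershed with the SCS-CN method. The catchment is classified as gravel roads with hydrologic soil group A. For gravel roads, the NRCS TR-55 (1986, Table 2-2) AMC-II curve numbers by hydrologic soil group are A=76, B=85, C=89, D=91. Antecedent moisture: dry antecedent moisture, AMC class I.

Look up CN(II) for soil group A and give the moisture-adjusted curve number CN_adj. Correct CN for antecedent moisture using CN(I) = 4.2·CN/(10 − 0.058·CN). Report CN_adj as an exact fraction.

NRCS table: gravel roads, soil group A → CN(II) = 76
Adjust CN=76 to AMC I: 4.2·76/(10 − 0.058·76) → (1596/5) ÷ (699/125) = 13300/233 ≈ 57.082

CN_adj = 13300/233 ≈ 57.082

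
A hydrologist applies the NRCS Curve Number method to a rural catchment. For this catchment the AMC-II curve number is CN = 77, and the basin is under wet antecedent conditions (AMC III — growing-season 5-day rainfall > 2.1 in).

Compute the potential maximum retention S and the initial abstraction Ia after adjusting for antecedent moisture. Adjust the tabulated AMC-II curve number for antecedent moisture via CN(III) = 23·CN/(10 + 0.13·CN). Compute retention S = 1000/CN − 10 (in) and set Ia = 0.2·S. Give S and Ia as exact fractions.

CN(III) from CN(II)=77: (23·77)/(10 + 0.13·77) = 7700/87 ≈ 88.506
S = 1000/(7700/87) − 10 = 100/77 in ≈ 1.299 in
Initial abstraction Ia = S/5 = (100/77)/5 = 20/77 ≈ 0.260 in

S = 100/77 in ≈ 1.299 in; Ia = 20/77 in ≈ 0.260 in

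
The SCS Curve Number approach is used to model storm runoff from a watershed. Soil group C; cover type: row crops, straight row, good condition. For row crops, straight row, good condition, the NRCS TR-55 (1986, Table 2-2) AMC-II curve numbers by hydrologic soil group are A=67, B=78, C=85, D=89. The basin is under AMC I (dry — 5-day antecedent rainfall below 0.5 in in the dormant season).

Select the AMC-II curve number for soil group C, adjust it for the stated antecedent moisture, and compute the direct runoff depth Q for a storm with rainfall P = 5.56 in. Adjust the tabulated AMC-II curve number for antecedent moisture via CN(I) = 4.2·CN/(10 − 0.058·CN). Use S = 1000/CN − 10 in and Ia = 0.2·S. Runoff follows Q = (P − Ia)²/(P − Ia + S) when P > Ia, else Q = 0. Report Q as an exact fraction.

Q = 197149681/78959475 in ≈ 2.497 in

NRCS table: row crops, straight row, good condition, soil group C → CN(II) = 85
CN(I) from CN(II)=85: (4.2·85)/(10 − 0.058·85) = 11900/169 ≈ 70.414
Max retention: S = 1000/(11900/169) − 10 = 500/119 in (≈ 4.202 in)
Initial abstraction Ia = S/5 = (500/119)/5 = 100/119 ≈ 0.840 in
Excess rainfall: 5.560 − 0.840 = 4.720 in; P > Ia so Q > 0
Runoff Q = (P−Ia)²/(P−Ia+S) = (4.720)²/(4.720+4.202) = 197149681/78959475 ≈ 2.497 in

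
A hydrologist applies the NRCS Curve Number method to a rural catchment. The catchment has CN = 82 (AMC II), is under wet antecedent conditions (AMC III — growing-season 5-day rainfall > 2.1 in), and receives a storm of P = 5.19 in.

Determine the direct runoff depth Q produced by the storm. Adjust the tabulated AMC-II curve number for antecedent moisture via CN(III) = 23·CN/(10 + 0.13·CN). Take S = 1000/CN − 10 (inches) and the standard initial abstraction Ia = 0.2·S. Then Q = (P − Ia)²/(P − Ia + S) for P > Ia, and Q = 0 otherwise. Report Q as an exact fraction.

CN(III) from CN(II)=82: (23·82)/(10 + 0.13·82) = 94300/1033 ≈ 91.288
S = 1000/(94300/1033) − 10 = 900/943 in ≈ 0.954 in
Initial abstraction Ia = S/5 = (900/943)/5 = 180/943 ≈ 0.191 in
P − Ia = 5.190 − 0.191 = 471417/94300 ≈ 4.999 in (> 0, runoff occurs)
Runoff Q = (P−Ia)²/(P−Ia+S) = (4.999)²/(4.999+0.954) = 74077995963/17647207700 ≈ 4.198 in

Q = 74077995963/17647207700 in ≈ 4.198 in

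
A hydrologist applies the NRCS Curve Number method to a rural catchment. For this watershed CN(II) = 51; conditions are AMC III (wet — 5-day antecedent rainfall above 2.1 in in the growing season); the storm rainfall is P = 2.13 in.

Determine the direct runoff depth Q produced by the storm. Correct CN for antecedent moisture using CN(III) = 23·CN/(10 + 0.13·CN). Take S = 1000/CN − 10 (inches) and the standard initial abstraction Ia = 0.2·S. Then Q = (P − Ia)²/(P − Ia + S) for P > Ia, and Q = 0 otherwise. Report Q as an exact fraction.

Q = 23058118801/75288887700 in ≈ 0.306 in

Adjust CN=51 to AMC III: 23·51/(10 + 0.13·51) → 1173 ÷ (1663/100) = 117300/1663 ≈ 70.535
Max retention: S = 1000/(117300/1663) − 10 = 4900/1173 in (≈ 4.177 in)
Initial abstraction Ia = S/5 = (4900/1173)/5 = 980/1173 ≈ 0.835 in
Excess rainfall: 2.130 − 0.835 = 1.295 in; P > Ia so Q > 0
Q: (151849/117300)² ÷ (641849/117300) = 23058118801/75288887700 in (≈ 0.306 in)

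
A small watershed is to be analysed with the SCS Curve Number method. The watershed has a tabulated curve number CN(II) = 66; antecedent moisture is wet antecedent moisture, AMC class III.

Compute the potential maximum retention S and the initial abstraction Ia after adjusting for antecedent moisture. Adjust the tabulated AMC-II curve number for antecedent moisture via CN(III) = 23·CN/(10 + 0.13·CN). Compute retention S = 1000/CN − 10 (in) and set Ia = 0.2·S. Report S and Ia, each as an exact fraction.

Wet (AMC III): CN(III) = 23·66/(10 + 0.13·66) = 1518/(929/50) = 75900/929 ≈ 81.701
Max retention: S = 1000/(75900/929) − 10 = 1700/759 in (≈ 2.240 in)
Ia = 0.2S: 0.2·2.240 = 0.448 in (exactly 340/759)

S = 1700/759 in ≈ 2.240 in; Ia = 340/759 in ≈ 0.448 in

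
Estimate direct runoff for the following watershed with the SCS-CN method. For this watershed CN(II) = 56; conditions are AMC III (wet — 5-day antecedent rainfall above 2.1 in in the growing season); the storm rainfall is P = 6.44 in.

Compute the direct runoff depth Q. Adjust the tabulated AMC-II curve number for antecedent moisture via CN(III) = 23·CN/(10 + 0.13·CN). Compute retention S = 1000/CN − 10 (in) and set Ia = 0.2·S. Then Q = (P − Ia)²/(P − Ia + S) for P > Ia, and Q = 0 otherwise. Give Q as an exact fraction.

Adjust CN=56 to AMC III: 23·56/(10 + 0.13·56) → 1288 ÷ (432/25) = 4025/54 ≈ 74.537
S = 1000/(4025/54) − 10 = 550/161 in ≈ 3.416 in
Ia = 0.2·(550/161) = 110/161 in ≈ 0.683 in
Since P=6.440 > Ia=0.683: effective rainfall P−Ia = 23171/4025 in
Runoff Q = (P−Ia)²/(P−Ia+S) = (5.757)²/(5.757+3.416) = 536895241/148607025 ≈ 3.613 in

Q = 536895241/148607025 in ≈ 3.613 in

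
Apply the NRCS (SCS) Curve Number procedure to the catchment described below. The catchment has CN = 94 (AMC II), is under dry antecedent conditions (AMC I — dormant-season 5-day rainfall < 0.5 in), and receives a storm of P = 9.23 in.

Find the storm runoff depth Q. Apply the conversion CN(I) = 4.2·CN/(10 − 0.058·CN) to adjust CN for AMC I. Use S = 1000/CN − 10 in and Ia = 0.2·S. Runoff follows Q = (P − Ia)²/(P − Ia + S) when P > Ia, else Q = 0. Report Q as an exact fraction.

Adjust CN=94 to AMC I: 4.2·94/(10 − 0.058·94) → (1974/5) ÷ (1137/250) = 32900/379 ≈ 86.807
Max retention: S = 1000/(32900/379) − 10 = 500/329 in (≈ 1.520 in)
Ia = 0.2S: 0.2·1.520 = 0.304 in (exactly 100/329)
Excess rainfall: 9.230 − 0.304 = 8.926 in; P > Ia so Q > 0
Q: (293667/32900)² ÷ (343667/32900) = 86240306889/11306644300 in (≈ 7.627 in)

Q = 86240306889/11306644300 in ≈ 7.627 in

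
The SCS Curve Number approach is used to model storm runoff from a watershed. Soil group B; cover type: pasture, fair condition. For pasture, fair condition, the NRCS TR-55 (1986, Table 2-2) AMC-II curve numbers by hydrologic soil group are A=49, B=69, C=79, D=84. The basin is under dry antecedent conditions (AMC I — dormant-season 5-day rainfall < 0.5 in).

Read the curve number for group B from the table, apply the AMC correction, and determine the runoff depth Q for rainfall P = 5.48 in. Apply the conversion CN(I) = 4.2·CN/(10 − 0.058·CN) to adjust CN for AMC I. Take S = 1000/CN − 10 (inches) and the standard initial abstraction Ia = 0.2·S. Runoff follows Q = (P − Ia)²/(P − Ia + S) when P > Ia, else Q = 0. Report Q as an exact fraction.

NRCS table: pasture, fair condition, soil group B → CN(II) = 69
Dry (AMC I): CN(I) = 4.2·69/(10 − 0.058·69) = (1449/5)/(2999/500) = 144900/2999 ≈ 48.316
Max retention: S = 1000/(144900/2999) − 10 = 15500/1449 in (≈ 10.697 in)
Initial abstraction Ia = S/5 = (15500/1449)/5 = 3100/1449 ≈ 2.139 in
Excess rainfall: 5.480 − 2.139 = 3.341 in; P > Ia so Q > 0
Runoff Q = (P−Ia)²/(P−Ia+S) = (3.341)²/(3.341+10.697) = 14644146169/18420883425 ≈ 0.795 in

Q = 14644146169/18420883425 in ≈ 0.795 in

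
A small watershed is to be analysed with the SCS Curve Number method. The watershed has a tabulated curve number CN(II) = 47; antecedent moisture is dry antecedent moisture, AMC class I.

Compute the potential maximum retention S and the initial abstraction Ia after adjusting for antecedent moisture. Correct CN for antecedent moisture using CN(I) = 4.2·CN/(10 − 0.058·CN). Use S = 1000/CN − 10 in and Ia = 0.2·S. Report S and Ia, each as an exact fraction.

S = 26500/987 in ≈ 26.849 in; Ia = 5300/987 in ≈ 5.370 in

CN(I) from CN(II)=47: (4.2·47)/(10 − 0.058·47) = 98700/3637 ≈ 27.138
S = 1000/(98700/3637) − 10 = 26500/987 in ≈ 26.849 in
Initial abstraction Ia = S/5 = (26500/987)/5 = 5300/987 ≈ 5.370 in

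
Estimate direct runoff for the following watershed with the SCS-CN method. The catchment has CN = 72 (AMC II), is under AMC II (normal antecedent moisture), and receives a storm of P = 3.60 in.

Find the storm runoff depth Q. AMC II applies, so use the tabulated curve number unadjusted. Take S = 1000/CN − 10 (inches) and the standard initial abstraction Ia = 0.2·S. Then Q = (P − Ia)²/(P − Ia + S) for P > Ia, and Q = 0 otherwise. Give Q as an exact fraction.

Q = 16129/13590 in ≈ 1.187 in

Average conditions: CN = 72 (no AMC adjustment).
Max retention: S = 1000/72 − 10 = 35/9 in (≈ 3.889 in)
Initial abstraction Ia = S/5 = (35/9)/5 = 7/9 ≈ 0.778 in
Excess rainfall: 3.600 − 0.778 = 2.822 in; P > Ia so Q > 0
Q: (127/45)² ÷ (302/45) = 16129/13590 in (≈ 1.187 in)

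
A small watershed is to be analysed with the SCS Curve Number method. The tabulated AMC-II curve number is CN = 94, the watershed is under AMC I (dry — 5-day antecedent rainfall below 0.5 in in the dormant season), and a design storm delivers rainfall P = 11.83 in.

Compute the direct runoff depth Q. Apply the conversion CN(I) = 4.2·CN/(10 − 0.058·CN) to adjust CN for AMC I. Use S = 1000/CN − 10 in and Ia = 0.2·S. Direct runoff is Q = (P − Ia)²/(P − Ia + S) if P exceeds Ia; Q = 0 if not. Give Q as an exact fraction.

Adjust CN=94 to AMC I: 4.2·94/(10 − 0.058·94) → (1974/5) ÷ (1137/250) = 32900/379 ≈ 86.807
Retention S: 1000/CN − 10 with CN=86.807 → S = 500/329 ≈ 1.520 in
Ia = 0.2S: 0.2·1.520 = 0.304 in (exactly 100/329)
Excess rainfall: 11.830 − 0.304 = 11.526 in; P > Ia so Q > 0
Q = (379207/32900)²/((379207/32900) + 500/329) = (143797948849/1082410000)/(429207/32900) = 143797948849/14120910300 in ≈ 10.183 in

Q = 143797948849/14120910300 in ≈ 10.183 in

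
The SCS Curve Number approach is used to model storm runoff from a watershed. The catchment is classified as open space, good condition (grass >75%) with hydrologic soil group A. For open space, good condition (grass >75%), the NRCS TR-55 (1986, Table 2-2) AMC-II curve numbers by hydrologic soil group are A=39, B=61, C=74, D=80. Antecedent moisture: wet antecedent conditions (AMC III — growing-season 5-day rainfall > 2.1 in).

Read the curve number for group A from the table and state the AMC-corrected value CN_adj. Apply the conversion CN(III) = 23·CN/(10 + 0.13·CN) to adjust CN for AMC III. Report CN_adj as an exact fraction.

NRCS table: open space, good condition (grass >75%), soil group A → CN(II) = 39
Adjust CN=39 to AMC III: 23·39/(10 + 0.13·39) → 897 ÷ (1507/100) = 89700/1507 ≈ 59.522

CN_adj = 89700/1507 ≈ 59.522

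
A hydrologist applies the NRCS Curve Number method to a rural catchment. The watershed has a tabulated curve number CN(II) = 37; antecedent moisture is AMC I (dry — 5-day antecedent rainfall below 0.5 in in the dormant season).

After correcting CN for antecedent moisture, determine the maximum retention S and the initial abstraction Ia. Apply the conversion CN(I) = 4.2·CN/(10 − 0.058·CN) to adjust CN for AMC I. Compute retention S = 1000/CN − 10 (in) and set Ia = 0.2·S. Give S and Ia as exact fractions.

Adjust CN=37 to AMC I: 4.2·37/(10 − 0.058·37) → (777/5) ÷ (3927/500) = 3700/187 ≈ 19.786
Retention S: 1000/CN − 10 with CN=19.786 → S = 1500/37 ≈ 40.541 in
Ia = 0.2S: 0.2·40.541 = 8.108 in (exactly 300/37)

S = 1500/37 in ≈ 40.541 in; Ia = 300/37 in ≈ 8.108 in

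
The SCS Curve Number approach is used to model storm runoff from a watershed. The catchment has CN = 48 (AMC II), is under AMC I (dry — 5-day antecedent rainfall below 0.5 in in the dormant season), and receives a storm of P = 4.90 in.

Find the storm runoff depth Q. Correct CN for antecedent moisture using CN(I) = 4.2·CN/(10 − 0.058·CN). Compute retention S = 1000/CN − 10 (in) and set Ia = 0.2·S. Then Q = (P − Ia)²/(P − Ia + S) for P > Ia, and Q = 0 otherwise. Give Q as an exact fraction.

Dry (AMC I): CN(I) = 4.2·48/(10 − 0.058·48) = (1008/5)/(902/125) = 12600/451 ≈ 27.938
Max retention: S = 1000/(12600/451) − 10 = 1625/63 in (≈ 25.794 in)
Ia = 0.2·(1625/63) = 325/63 in ≈ 5.159 in
P = 4.900 ≤ Ia = 5.159 in: entire storm abstracted, Q = 0.

Q = 0 in ≈ 0.000 in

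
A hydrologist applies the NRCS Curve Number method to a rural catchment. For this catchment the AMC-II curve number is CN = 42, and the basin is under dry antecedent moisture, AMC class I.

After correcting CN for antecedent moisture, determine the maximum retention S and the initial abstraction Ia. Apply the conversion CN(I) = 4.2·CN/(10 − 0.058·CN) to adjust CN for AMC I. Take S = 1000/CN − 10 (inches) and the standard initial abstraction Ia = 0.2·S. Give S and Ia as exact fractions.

Adjust CN=42 to AMC I: 4.2·42/(10 − 0.058·42) → (882/5) ÷ (1891/250) = 44100/1891 ≈ 23.321
S = 1000/(44100/1891) − 10 = 14500/441 in ≈ 32.880 in
Ia = 0.2·(14500/441) = 2900/441 in ≈ 6.576 in

S = 14500/441 in ≈ 32.880 in; Ia = 2900/441 in ≈ 6.576 in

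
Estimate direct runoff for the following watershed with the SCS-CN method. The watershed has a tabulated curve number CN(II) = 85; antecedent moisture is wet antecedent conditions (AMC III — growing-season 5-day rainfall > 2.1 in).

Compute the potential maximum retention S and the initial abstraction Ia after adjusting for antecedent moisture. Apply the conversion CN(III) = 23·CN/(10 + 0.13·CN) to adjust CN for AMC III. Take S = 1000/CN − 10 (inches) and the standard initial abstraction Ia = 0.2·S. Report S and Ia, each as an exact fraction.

Adjust CN=85 to AMC III: 23·85/(10 + 0.13·85) → 1955 ÷ (421/20) = 39100/421 ≈ 92.874
Retention S: 1000/CN − 10 with CN=92.874 → S = 300/391 ≈ 0.767 in
Ia = 0.2S: 0.2·0.767 = 0.153 in (exactly 60/391)

S = 300/391 in ≈ 0.767 in; Ia = 60/391 in ≈ 0.153 in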